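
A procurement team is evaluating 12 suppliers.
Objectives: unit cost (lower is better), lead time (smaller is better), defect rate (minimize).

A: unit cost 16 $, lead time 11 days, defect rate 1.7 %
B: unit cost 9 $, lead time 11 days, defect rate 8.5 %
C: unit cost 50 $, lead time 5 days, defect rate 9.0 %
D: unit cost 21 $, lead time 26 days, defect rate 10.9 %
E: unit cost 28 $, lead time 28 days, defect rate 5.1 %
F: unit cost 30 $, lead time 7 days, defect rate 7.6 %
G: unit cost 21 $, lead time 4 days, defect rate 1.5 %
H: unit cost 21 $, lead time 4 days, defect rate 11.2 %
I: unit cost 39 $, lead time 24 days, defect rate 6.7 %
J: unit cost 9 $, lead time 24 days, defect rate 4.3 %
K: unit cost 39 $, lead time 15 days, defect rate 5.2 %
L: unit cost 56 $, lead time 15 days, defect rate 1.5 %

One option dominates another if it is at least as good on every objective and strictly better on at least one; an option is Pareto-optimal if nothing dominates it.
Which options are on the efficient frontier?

A, B, G, J

A: not dominated.
B: not dominated.
C: dominated by G (unit cost 21≤50, lead time 4≤5, defect rate 1.5≤9.0).
D: dominated by A (unit cost 16≤21, lead time 11≤26, defect rate 1.7≤10.9).
E: dominated by A (unit cost 16≤28, lead time 11≤28, defect rate 1.7≤5.1).
F: dominated by G (unit cost 21≤30, lead time 4≤7, defect rate 1.5≤7.6).
G: not dominated.
H: dominated by G (unit cost 21≤21, lead time 4≤4, defect rate 1.5≤11.2).
I: dominated by A (unit cost 16≤39, lead time 11≤24, defect rate 1.7≤6.7).
J: not dominated.
K: dominated by A (unit cost 16≤39, lead time 11≤15, defect rate 1.7≤5.2).
L: dominated by G (unit cost 21≤56, lead time 4≤15, defect rate 1.5≤1.5).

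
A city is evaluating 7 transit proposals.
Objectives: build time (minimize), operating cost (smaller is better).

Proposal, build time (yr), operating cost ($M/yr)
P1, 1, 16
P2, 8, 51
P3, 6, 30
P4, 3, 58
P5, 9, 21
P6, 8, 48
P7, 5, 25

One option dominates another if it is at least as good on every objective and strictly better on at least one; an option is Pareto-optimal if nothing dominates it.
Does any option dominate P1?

No

P2: worse on build time (8 vs 1).
P3: worse on build time (6 vs 1).
P4: worse on build time (3 vs 1).
P5: worse on build time (9 vs 1).
P6: worse on build time (8 vs 1).
P7: worse on build time (5 vs 1).
No option is at least as good as P1 on every objective and strictly better on one.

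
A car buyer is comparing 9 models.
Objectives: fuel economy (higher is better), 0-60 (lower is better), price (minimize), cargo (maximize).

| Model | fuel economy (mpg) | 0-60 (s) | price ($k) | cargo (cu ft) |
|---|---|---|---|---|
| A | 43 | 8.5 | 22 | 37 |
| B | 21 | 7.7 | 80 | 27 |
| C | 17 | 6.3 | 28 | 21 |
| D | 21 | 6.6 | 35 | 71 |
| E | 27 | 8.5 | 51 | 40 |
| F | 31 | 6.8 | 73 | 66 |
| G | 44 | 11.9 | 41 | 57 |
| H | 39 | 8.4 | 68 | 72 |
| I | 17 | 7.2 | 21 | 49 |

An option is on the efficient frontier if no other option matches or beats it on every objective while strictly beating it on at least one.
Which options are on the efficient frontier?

A, C, D, E, F, G, H, I

A: not dominated.
B: dominated by D (fuel economy 21≥21, 0-60 6.6≤7.7, price 35≤80, cargo 71≥27).
C: not dominated (best 0-60).
D: not dominated.
E: not dominated.
F: not dominated.
G: not dominated (best fuel economy).
H: not dominated (best cargo).
I: not dominated (best price).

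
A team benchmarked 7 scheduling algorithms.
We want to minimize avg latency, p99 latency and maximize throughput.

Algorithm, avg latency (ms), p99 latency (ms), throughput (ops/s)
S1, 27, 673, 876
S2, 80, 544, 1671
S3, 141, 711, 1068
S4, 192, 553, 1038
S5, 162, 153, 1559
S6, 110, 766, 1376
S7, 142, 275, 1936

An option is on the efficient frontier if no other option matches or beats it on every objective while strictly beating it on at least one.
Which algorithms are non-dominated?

S1, S2, S5, S7

S1: not dominated (best avg latency).
S2: not dominated.
S3: dominated by S2 (avg latency 80≤141, p99 latency 544≤711, throughput 1671≥1068).
S4: dominated by S2 (avg latency 80≤192, p99 latency 544≤553, throughput 1671≥1038).
S5: not dominated (best p99 latency).
S6: dominated by S2 (avg latency 80≤110, p99 latency 544≤766, throughput 1671≥1376).
S7: not dominated (best throughput).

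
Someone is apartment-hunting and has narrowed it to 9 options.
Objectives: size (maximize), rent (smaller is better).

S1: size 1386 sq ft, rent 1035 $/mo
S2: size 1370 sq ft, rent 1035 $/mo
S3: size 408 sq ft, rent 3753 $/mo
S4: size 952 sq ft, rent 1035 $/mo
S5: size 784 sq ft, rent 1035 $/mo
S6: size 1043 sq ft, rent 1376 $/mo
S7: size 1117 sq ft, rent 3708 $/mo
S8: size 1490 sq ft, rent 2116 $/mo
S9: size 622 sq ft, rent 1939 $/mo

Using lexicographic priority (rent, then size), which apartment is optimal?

First minimize rent: best is 1035, kept {S1, S2, S4, S5}.
Then maximize size: best is 1386, kept {S1}.

S1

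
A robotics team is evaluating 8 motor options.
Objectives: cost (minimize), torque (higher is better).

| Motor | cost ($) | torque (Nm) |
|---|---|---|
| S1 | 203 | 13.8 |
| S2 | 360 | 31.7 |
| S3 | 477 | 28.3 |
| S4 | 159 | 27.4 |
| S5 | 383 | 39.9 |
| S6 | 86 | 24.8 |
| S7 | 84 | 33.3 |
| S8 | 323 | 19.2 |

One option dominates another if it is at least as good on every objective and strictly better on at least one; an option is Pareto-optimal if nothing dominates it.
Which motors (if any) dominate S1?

S4, S6, S7

S4: cost 159≤203, torque 27.4≥13.8 — dominates S1.
S6: cost 86≤203, torque 24.8≥13.8 — dominates S1.
S7: cost 84≤203, torque 33.3≥13.8 — dominates S1.
Others (S2, S3, S5, S8) are each worse than S1 on at least one objective.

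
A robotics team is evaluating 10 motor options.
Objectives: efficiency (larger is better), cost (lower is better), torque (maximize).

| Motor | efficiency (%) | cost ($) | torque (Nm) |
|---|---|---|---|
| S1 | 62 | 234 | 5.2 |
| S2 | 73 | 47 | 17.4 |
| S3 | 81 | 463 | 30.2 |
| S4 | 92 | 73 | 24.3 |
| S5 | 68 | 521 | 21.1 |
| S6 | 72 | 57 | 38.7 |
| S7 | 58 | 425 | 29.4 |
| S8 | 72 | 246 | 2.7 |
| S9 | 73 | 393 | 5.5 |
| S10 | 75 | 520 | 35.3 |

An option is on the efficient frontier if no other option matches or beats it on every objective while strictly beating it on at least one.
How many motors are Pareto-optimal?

5

S1: dominated by S2 (efficiency 73≥62, cost 47≤234, torque 17.4≥5.2).
S2: not dominated (best cost).
S3: not dominated.
S4: not dominated (best efficiency).
S5: dominated by S3 (efficiency 81≥68, cost 463≤521, torque 30.2≥21.1).
S6: not dominated (best torque).
S7: dominated by S6 (efficiency 72≥58, cost 57≤425, torque 38.7≥29.4).
S8: dominated by S2 (efficiency 73≥72, cost 47≤246, torque 17.4≥2.7).
S9: dominated by S2 (efficiency 73≥73, cost 47≤393, torque 17.4≥5.5).
S10: not dominated.
Pareto-optimal: S2, S3, S4, S6, S10 → 5.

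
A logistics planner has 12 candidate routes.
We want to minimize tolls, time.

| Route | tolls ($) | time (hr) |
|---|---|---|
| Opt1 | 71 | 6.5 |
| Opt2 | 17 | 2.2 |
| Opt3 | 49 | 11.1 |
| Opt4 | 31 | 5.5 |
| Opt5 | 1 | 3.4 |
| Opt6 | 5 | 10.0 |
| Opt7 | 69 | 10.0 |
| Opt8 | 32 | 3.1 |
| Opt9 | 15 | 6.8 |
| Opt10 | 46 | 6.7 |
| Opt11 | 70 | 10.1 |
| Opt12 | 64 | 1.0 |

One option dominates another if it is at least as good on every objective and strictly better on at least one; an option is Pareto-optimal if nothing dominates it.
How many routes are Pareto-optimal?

Opt1: dominated by Opt2 (tolls 17≤71, time 2.2≤6.5).
Opt2: not dominated.
Opt3: dominated by Opt2 (tolls 17≤49, time 2.2≤11.1).
Opt4: dominated by Opt2 (tolls 17≤31, time 2.2≤5.5).
Opt5: not dominated (best tolls).
Opt6: dominated by Opt5 (tolls 1≤5, time 3.4≤10.0).
Opt7: dominated by Opt2 (tolls 17≤69, time 2.2≤10.0).
Opt8: dominated by Opt2 (tolls 17≤32, time 2.2≤3.1).
Opt9: dominated by Opt5 (tolls 1≤15, time 3.4≤6.8).
Opt10: dominated by Opt2 (tolls 17≤46, time 2.2≤6.7).
Opt11: dominated by Opt2 (tolls 17≤70, time 2.2≤10.1).
Opt12: not dominated (best time).
Pareto-optimal: Opt2, Opt5, Opt12 → 3.

3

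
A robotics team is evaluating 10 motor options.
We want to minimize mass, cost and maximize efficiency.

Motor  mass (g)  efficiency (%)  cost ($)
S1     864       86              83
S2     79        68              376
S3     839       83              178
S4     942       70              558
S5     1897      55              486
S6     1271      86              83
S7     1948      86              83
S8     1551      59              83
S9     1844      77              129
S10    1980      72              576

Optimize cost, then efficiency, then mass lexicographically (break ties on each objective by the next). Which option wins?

First minimize cost: best is 83, kept {S1, S6, S7, S8}.
Then maximize efficiency: best is 86, kept {S1, S6, S7}.
Then minimize mass: best is 864, kept {S1}.

S1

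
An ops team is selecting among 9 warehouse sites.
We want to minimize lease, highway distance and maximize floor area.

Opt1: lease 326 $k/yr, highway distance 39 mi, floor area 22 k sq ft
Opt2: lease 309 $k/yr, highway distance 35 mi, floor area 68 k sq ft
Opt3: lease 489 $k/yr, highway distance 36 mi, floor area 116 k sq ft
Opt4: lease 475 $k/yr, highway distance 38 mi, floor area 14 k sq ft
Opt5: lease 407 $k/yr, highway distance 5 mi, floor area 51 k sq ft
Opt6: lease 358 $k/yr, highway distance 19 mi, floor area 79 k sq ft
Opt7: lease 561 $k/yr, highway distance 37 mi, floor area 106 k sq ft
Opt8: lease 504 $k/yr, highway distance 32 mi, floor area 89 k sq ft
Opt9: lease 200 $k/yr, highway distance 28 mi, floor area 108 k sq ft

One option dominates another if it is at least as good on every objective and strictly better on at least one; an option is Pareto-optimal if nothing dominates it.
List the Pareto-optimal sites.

Opt3, Opt5, Opt6, Opt9

Opt1: dominated by Opt2 (lease 309≤326, highway distance 35≤39, floor area 68≥22).
Opt2: dominated by Opt9 (lease 200≤309, highway distance 28≤35, floor area 108≥68).
Opt3: not dominated (best floor area).
Opt4: dominated by Opt2 (lease 309≤475, highway distance 35≤38, floor area 68≥14).
Opt5: not dominated (best highway distance).
Opt6: not dominated.
Opt7: dominated by Opt3 (lease 489≤561, highway distance 36≤37, floor area 116≥106).
Opt8: dominated by Opt9 (lease 200≤504, highway distance 28≤32, floor area 108≥89).
Opt9: not dominated (best lease).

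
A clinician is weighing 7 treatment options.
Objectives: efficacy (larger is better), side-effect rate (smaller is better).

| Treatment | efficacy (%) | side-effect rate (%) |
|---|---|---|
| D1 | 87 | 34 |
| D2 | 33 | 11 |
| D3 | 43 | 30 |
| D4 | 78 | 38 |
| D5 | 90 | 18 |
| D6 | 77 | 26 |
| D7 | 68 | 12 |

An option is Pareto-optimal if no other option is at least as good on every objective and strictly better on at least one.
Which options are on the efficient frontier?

D2, D5, D7

D1: dominated by D5 (efficacy 90≥87, side-effect rate 18≤34).
D2: not dominated (best side-effect rate).
D3: dominated by D5 (efficacy 90≥43, side-effect rate 18≤30).
D4: dominated by D1 (efficacy 87≥78, side-effect rate 34≤38).
D5: not dominated (best efficacy).
D6: dominated by D5 (efficacy 90≥77, side-effect rate 18≤26).
D7: not dominated.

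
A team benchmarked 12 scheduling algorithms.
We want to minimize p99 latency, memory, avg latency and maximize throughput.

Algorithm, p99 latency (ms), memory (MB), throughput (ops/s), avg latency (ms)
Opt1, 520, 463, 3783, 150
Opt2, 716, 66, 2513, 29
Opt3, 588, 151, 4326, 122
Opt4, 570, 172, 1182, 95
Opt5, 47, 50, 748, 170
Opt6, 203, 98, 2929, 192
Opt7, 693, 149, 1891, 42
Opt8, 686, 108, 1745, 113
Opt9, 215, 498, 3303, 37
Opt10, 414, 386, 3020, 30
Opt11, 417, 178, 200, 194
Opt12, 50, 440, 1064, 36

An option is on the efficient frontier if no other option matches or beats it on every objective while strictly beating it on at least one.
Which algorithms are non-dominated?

Opt1, Opt2, Opt3, Opt4, Opt5, Opt6, Opt7, Opt8, Opt9, Opt10, Opt12

Opt1: not dominated.
Opt2: not dominated (best avg latency).
Opt3: not dominated (best throughput).
Opt4: not dominated.
Opt5: not dominated (best p99 latency).
Opt6: not dominated.
Opt7: not dominated.
Opt8: not dominated.
Opt9: not dominated.
Opt10: not dominated.
Opt11: dominated by Opt5 (p99 latency 47≤417, memory 50≤178, throughput 748≥200, avg latency 170≤194).
Opt12: not dominated.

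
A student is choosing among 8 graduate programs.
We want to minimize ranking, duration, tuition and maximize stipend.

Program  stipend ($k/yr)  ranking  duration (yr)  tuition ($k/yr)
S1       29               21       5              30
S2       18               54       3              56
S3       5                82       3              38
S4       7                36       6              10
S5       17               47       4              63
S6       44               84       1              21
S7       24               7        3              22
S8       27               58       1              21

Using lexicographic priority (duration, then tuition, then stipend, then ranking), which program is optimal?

First minimize duration: best is 1, kept {S6, S8}.
Then minimize tuition: best is 21, kept {S6, S8}.
Then maximize stipend: best is 44, kept {S6}.

S6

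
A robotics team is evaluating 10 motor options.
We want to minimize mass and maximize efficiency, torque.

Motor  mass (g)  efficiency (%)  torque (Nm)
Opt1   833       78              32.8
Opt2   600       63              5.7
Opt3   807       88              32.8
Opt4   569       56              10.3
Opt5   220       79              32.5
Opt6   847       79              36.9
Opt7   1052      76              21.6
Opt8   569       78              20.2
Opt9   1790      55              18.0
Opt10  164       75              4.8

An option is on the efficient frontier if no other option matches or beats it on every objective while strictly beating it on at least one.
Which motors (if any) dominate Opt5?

none

Opt1: worse on mass (833 vs 220).
Opt2: worse on mass (600 vs 220).
Opt3: worse on mass (807 vs 220).
Opt4: worse on mass (569 vs 220).
Opt6: worse on mass (847 vs 220).
Opt7: worse on mass (1052 vs 220).
Opt8: worse on mass (569 vs 220).
Opt9: worse on mass (1790 vs 220).
Opt10: worse on efficiency (75 vs 79).
No option dominates Opt5.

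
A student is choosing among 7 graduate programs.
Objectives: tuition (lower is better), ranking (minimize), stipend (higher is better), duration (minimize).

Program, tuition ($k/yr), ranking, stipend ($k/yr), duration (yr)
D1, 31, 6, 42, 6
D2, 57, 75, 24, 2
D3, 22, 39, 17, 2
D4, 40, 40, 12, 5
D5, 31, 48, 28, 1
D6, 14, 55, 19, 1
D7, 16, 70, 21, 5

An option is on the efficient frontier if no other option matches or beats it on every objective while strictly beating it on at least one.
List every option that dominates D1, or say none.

none

D2: worse on tuition (57 vs 31).
D3: worse on ranking (39 vs 6).
D4: worse on tuition (40 vs 31).
D5: worse on ranking (48 vs 6).
D6: worse on ranking (55 vs 6).
D7: worse on ranking (70 vs 6).
No option dominates D1.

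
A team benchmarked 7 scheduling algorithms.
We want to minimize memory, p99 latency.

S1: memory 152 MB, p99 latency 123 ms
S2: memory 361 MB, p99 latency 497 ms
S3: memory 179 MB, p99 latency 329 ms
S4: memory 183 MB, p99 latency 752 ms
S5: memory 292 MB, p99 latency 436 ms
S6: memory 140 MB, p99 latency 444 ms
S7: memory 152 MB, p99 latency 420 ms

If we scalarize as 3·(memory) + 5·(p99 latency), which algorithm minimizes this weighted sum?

S1: 3·152 + 5·123 = 1071
S2: 3·361 + 5·497 = 3568
S3: 3·179 + 5·329 = 2182
S4: 3·183 + 5·752 = 4309
S5: 3·292 + 5·436 = 3056
S6: 3·140 + 5·444 = 2640
S7: 3·152 + 5·420 = 2556
Lowest: S1 at 1071.

S1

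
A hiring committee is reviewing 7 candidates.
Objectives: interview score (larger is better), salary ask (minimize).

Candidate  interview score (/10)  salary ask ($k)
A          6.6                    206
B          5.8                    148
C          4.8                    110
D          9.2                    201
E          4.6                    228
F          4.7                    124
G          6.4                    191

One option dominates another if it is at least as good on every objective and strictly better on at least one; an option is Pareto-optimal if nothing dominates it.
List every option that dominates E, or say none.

A: interview score 6.6≥4.6, salary ask 206≤228 — dominates E.
B: interview score 5.8≥4.6, salary ask 148≤228 — dominates E.
C: interview score 4.8≥4.6, salary ask 110≤228 — dominates E.
D: interview score 9.2≥4.6, salary ask 201≤228 — dominates E.
F: interview score 4.7≥4.6, salary ask 124≤228 — dominates E.
G: interview score 6.4≥4.6, salary ask 191≤228 — dominates E.

A, B, C, D, F, G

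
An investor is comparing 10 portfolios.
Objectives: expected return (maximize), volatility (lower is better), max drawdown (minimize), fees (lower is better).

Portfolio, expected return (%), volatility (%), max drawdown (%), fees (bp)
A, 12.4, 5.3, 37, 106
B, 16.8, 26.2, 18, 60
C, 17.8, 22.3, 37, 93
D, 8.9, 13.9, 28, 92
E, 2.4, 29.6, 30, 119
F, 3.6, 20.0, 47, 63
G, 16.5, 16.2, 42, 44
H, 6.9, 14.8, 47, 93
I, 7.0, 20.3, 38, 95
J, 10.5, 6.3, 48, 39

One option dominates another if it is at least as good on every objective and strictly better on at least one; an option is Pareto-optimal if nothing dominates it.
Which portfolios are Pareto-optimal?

A, B, C, D, G, J

A: not dominated (best volatility).
B: not dominated (best max drawdown).
C: not dominated (best expected return).
D: not dominated.
E: dominated by B (expected return 16.8≥2.4, volatility 26.2≤29.6, max drawdown 18≤30, fees 60≤119).
F: dominated by G (expected return 16.5≥3.6, volatility 16.2≤20.0, max drawdown 42≤47, fees 44≤63).
G: not dominated.
H: dominated by D (expected return 8.9≥6.9, volatility 13.9≤14.8, max drawdown 28≤47, fees 92≤93).
I: dominated by D (expected return 8.9≥7.0, volatility 13.9≤20.3, max drawdown 28≤38, fees 92≤95).
J: not dominated (best fees).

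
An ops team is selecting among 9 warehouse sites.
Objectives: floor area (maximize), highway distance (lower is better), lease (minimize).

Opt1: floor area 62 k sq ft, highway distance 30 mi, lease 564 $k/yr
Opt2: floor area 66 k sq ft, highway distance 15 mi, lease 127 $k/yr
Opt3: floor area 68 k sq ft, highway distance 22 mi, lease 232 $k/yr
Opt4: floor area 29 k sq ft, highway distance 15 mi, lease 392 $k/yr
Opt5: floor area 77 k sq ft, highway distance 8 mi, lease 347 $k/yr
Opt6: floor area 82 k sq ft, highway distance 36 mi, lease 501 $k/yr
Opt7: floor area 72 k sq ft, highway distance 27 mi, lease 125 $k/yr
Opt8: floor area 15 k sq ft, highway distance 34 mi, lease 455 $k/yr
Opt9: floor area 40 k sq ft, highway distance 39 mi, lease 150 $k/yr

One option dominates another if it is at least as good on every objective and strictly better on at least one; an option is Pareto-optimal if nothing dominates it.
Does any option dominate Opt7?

Opt1: worse on floor area (62 vs 72).
Opt2: worse on floor area (66 vs 72).
Opt3: worse on floor area (68 vs 72).
Opt4: worse on floor area (29 vs 72).
Opt5: worse on lease (347 vs 125).
Opt6: worse on highway distance (36 vs 27).
Opt8: worse on floor area (15 vs 72).
Opt9: worse on floor area (40 vs 72).
No option is at least as good as Opt7 on every objective and strictly better on one.

No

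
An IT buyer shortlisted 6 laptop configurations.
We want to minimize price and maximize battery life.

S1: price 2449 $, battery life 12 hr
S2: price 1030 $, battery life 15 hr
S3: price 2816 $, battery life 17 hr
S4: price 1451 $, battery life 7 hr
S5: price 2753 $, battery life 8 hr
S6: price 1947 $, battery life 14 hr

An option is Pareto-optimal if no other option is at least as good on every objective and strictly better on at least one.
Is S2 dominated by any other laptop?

No

S1: worse on price (2449 vs 1030).
S3: worse on price (2816 vs 1030).
S4: worse on price (1451 vs 1030).
S5: worse on price (2753 vs 1030).
S6: worse on price (1947 vs 1030).
No option is at least as good as S2 on every objective and strictly better on one.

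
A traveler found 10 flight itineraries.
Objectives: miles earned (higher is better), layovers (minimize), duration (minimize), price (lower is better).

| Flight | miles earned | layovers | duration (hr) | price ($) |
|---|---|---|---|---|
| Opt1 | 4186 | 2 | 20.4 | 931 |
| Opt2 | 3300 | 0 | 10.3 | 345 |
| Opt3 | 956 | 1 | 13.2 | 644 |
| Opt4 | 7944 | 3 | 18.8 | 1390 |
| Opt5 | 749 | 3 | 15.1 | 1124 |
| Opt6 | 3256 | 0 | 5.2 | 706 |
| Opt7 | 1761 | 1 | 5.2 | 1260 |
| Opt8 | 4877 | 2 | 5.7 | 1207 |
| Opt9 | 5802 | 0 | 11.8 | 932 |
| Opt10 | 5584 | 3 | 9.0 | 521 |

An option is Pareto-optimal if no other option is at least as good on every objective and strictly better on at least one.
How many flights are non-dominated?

7

Opt1: not dominated.
Opt2: not dominated (best price).
Opt3: dominated by Opt2 (miles earned 3300≥956, layovers 0≤1, duration 10.3≤13.2, price 345≤644).
Opt4: not dominated (best miles earned).
Opt5: dominated by Opt2 (miles earned 3300≥749, layovers 0≤3, duration 10.3≤15.1, price 345≤1124).
Opt6: not dominated.
Opt7: dominated by Opt6 (miles earned 3256≥1761, layovers 0≤1, duration 5.2≤5.2, price 706≤1260).
Opt8: not dominated.
Opt9: not dominated.
Opt10: not dominated.
Pareto-optimal: Opt1, Opt2, Opt4, Opt6, Opt8, Opt9, Opt10 → 7.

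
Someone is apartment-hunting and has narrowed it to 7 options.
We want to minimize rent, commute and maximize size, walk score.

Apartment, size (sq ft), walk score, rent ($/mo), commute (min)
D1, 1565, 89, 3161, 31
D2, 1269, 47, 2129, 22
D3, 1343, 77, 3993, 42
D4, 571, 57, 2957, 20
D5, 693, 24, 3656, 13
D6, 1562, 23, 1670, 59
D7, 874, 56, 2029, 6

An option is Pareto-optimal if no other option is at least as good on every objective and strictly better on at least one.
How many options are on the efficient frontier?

5

D1: not dominated (best size).
D2: not dominated.
D3: dominated by D1 (size 1565≥1343, walk score 89≥77, rent 3161≤3993, commute 31≤42).
D4: not dominated.
D5: dominated by D7 (size 874≥693, walk score 56≥24, rent 2029≤3656, commute 6≤13).
D6: not dominated (best rent).
D7: not dominated (best commute).
Pareto-optimal: D1, D2, D4, D6, D7 → 5.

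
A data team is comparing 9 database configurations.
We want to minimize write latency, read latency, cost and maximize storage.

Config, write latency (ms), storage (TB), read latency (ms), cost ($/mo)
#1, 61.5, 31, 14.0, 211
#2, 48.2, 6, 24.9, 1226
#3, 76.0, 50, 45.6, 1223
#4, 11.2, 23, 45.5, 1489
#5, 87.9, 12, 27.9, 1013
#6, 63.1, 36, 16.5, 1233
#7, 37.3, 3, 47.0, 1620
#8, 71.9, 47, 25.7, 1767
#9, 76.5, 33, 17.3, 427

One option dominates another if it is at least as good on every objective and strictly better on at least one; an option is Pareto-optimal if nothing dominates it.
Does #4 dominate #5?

No

#4 vs #5: #4 is worse on read latency (45.5 vs 27.9), so it does not dominate #5.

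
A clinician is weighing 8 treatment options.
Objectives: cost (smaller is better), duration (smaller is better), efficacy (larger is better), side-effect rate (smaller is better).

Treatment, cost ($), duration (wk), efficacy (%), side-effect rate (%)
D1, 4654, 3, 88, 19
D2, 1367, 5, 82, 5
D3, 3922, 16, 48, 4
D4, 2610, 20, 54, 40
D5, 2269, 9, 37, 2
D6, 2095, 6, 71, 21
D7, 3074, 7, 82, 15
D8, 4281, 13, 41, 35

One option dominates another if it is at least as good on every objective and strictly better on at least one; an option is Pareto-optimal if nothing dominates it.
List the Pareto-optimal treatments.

D1, D2, D3, D5

D1: not dominated (best duration).
D2: not dominated (best cost).
D3: not dominated.
D4: dominated by D2 (cost 1367≤2610, duration 5≤20, efficacy 82≥54, side-effect rate 5≤40).
D5: not dominated (best side-effect rate).
D6: dominated by D2 (cost 1367≤2095, duration 5≤6, efficacy 82≥71, side-effect rate 5≤21).
D7: dominated by D2 (cost 1367≤3074, duration 5≤7, efficacy 82≥82, side-effect rate 5≤15).
D8: dominated by D2 (cost 1367≤4281, duration 5≤13, efficacy 82≥41, side-effect rate 5≤35).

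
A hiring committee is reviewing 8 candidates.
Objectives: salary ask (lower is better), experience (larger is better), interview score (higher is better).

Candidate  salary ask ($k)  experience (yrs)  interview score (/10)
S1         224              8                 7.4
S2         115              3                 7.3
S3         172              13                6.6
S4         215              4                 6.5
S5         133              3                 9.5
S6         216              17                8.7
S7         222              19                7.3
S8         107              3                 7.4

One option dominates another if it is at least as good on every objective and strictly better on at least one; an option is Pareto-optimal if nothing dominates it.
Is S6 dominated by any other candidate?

S1: worse on salary ask (224 vs 216).
S2: worse on experience (3 vs 17).
S3: worse on experience (13 vs 17).
S4: worse on experience (4 vs 17).
S5: worse on experience (3 vs 17).
S7: worse on salary ask (222 vs 216).
S8: worse on experience (3 vs 17).
No option is at least as good as S6 on every objective and strictly better on one.

No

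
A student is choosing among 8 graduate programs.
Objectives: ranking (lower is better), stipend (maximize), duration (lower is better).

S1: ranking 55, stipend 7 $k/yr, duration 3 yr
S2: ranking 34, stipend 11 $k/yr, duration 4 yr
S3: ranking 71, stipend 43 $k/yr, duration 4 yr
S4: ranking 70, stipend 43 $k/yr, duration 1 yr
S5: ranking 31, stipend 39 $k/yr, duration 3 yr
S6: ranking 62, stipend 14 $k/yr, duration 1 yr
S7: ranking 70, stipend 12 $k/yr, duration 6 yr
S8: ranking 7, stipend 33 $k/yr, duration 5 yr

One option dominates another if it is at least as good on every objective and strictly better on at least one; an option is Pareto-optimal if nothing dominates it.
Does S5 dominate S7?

S5 vs S7: ranking 31≤70, stipend 39≥12, duration 3≤6 — S5 is at least as good on every objective with at least one strict improvement.

Yes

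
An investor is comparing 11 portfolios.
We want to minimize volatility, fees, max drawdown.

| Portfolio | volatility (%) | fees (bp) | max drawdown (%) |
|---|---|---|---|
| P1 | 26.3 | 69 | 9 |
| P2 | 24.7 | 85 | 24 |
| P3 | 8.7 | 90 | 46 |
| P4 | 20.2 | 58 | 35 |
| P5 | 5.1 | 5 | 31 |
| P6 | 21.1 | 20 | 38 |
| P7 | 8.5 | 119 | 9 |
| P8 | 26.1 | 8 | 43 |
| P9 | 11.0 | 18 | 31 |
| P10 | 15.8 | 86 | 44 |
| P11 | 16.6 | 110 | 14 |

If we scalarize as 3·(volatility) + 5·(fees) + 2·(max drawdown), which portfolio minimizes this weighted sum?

P5

P1: 3·26.3 + 5·69 + 2·9 = 441.9
P2: 3·24.7 + 5·85 + 2·24 = 547.1
P3: 3·8.7 + 5·90 + 2·46 = 568.1
P4: 3·20.2 + 5·58 + 2·35 = 420.6
P5: 3·5.1 + 5·5 + 2·31 = 102.3
P6: 3·21.1 + 5·20 + 2·38 = 239.3
P7: 3·8.5 + 5·119 + 2·9 = 638.5
P8: 3·26.1 + 5·8 + 2·43 = 204.3
P9: 3·11.0 + 5·18 + 2·31 = 185.0
P10: 3·15.8 + 5·86 + 2·44 = 565.4
P11: 3·16.6 + 5·110 + 2·14 = 627.8
Lowest: P5 at 102.3.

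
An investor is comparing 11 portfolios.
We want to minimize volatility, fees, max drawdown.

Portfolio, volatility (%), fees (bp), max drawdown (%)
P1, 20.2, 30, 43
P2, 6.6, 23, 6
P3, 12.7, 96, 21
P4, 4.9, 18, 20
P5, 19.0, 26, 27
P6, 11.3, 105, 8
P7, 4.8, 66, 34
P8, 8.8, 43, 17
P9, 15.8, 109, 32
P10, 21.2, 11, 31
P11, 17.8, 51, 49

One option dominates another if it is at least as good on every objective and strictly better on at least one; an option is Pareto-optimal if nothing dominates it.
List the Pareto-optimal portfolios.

P1: dominated by P2 (volatility 6.6≤20.2, fees 23≤30, max drawdown 6≤43).
P2: not dominated (best max drawdown).
P3: dominated by P2 (volatility 6.6≤12.7, fees 23≤96, max drawdown 6≤21).
P4: not dominated.
P5: dominated by P2 (volatility 6.6≤19.0, fees 23≤26, max drawdown 6≤27).
P6: dominated by P2 (volatility 6.6≤11.3, fees 23≤105, max drawdown 6≤8).
P7: not dominated (best volatility).
P8: dominated by P2 (volatility 6.6≤8.8, fees 23≤43, max drawdown 6≤17).
P9: dominated by P2 (volatility 6.6≤15.8, fees 23≤109, max drawdown 6≤32).
P10: not dominated (best fees).
P11: dominated by P2 (volatility 6.6≤17.8, fees 23≤51, max drawdown 6≤49).

P2, P4, P7, P10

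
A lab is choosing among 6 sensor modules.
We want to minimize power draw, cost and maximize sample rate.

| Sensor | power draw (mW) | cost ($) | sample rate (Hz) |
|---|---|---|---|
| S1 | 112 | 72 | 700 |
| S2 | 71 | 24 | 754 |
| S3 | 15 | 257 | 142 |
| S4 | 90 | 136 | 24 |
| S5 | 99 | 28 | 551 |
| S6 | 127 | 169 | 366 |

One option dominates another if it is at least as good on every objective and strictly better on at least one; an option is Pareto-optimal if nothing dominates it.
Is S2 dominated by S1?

S1 vs S2: S1 is worse on power draw (112 vs 71), so it does not dominate S2.

No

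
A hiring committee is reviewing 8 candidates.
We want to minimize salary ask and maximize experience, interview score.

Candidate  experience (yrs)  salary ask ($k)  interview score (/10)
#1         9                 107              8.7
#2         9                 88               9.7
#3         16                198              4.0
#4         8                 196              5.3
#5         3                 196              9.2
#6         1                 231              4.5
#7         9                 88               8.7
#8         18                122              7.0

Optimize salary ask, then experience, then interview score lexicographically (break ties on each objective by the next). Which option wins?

First minimize salary ask: best is 88, kept {#2, #7}.
Then maximize experience: best is 9, kept {#2, #7}.
Then maximize interview score: best is 9.7, kept {#2}.

#2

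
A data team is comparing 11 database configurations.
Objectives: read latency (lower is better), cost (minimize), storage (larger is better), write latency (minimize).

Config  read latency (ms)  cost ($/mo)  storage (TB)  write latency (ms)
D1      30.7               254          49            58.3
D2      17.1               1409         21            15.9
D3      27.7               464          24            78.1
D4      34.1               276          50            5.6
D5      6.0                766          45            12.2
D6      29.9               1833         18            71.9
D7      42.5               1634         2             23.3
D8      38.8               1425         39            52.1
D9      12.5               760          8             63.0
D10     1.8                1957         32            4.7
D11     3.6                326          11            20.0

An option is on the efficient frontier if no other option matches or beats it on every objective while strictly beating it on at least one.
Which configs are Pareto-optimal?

D1, D3, D4, D5, D10, D11

D1: not dominated (best cost).
D2: dominated by D5 (read latency 6.0≤17.1, cost 766≤1409, storage 45≥21, write latency 12.2≤15.9).
D3: not dominated.
D4: not dominated (best storage).
D5: not dominated.
D6: dominated by D2 (read latency 17.1≤29.9, cost 1409≤1833, storage 21≥18, write latency 15.9≤71.9).
D7: dominated by D2 (read latency 17.1≤42.5, cost 1409≤1634, storage 21≥2, write latency 15.9≤23.3).
D8: dominated by D4 (read latency 34.1≤38.8, cost 276≤1425, storage 50≥39, write latency 5.6≤52.1).
D9: dominated by D11 (read latency 3.6≤12.5, cost 326≤760, storage 11≥8, write latency 20.0≤63.0).
D10: not dominated (best read latency).
D11: not dominated.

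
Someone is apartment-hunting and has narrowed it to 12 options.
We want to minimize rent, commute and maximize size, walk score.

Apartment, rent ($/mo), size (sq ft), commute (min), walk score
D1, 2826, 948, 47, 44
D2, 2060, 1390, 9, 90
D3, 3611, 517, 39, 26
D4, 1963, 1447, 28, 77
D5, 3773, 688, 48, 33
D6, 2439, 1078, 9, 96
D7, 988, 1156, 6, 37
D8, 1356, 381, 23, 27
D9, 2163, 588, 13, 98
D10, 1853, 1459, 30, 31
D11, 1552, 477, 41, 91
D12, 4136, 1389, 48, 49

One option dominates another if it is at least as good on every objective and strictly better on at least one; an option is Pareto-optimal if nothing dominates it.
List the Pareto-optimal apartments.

D2, D4, D6, D7, D9, D10, D11

D1: dominated by D2 (rent 2060≤2826, size 1390≥948, commute 9≤47, walk score 90≥44).
D2: not dominated.
D3: dominated by D2 (rent 2060≤3611, size 1390≥517, commute 9≤39, walk score 90≥26).
D4: not dominated.
D5: dominated by D1 (rent 2826≤3773, size 948≥688, commute 47≤48, walk score 44≥33).
D6: not dominated.
D7: not dominated (best rent).
D8: dominated by D7 (rent 988≤1356, size 1156≥381, commute 6≤23, walk score 37≥27).
D9: not dominated (best walk score).
D10: not dominated (best size).
D11: not dominated.
D12: dominated by D2 (rent 2060≤4136, size 1390≥1389, commute 9≤48, walk score 90≥49).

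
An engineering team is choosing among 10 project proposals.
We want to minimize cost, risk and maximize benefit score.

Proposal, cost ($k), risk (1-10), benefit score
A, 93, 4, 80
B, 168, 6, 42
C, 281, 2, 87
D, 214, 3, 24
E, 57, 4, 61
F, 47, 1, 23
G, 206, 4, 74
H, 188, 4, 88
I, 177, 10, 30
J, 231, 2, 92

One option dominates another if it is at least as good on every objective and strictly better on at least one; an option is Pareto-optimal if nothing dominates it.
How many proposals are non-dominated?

A: not dominated.
B: dominated by A (cost 93≤168, risk 4≤6, benefit score 80≥42).
C: dominated by J (cost 231≤281, risk 2≤2, benefit score 92≥87).
D: not dominated.
E: not dominated.
F: not dominated (best cost).
G: dominated by A (cost 93≤206, risk 4≤4, benefit score 80≥74).
H: not dominated.
I: dominated by A (cost 93≤177, risk 4≤10, benefit score 80≥30).
J: not dominated (best benefit score).
Pareto-optimal: A, D, E, F, H, J → 6.

6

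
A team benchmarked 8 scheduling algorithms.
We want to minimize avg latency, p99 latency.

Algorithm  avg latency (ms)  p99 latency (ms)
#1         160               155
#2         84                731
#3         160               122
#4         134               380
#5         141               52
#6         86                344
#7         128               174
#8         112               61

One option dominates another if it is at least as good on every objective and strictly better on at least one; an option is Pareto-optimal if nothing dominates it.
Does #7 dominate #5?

#7 vs #5: #7 is worse on p99 latency (174 vs 52), so it does not dominate #5.

No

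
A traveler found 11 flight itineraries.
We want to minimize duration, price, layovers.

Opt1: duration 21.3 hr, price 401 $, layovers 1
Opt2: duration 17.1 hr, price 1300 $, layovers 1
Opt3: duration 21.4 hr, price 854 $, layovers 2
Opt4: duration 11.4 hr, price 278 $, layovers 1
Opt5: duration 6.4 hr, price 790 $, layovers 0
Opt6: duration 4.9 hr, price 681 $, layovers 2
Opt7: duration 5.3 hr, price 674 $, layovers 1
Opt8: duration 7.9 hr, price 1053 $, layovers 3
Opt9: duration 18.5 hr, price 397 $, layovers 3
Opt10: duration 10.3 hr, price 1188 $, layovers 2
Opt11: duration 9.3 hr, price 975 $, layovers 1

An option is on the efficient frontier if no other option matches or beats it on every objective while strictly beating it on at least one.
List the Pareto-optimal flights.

Opt1: dominated by Opt4 (duration 11.4≤21.3, price 278≤401, layovers 1≤1).
Opt2: dominated by Opt4 (duration 11.4≤17.1, price 278≤1300, layovers 1≤1).
Opt3: dominated by Opt1 (duration 21.3≤21.4, price 401≤854, layovers 1≤2).
Opt4: not dominated (best price).
Opt5: not dominated (best layovers).
Opt6: not dominated (best duration).
Opt7: not dominated.
Opt8: dominated by Opt5 (duration 6.4≤7.9, price 790≤1053, layovers 0≤3).
Opt9: dominated by Opt4 (duration 11.4≤18.5, price 278≤397, layovers 1≤3).
Opt10: dominated by Opt5 (duration 6.4≤10.3, price 790≤1188, layovers 0≤2).
Opt11: dominated by Opt5 (duration 6.4≤9.3, price 790≤975, layovers 0≤1).

Opt4, Opt5, Opt6, Opt7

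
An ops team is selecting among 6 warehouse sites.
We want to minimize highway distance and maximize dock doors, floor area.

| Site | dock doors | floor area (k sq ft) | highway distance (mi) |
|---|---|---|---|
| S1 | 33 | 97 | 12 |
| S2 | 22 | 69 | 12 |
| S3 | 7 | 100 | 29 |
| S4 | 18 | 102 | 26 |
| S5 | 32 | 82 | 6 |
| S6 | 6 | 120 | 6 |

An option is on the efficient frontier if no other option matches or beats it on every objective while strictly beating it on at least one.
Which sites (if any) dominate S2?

S1: dock doors 33≥22, floor area 97≥69, highway distance 12≤12 — dominates S2.
S5: dock doors 32≥22, floor area 82≥69, highway distance 6≤12 — dominates S2.
Others (S3, S4, S6) are each worse than S2 on at least one objective.

S1, S5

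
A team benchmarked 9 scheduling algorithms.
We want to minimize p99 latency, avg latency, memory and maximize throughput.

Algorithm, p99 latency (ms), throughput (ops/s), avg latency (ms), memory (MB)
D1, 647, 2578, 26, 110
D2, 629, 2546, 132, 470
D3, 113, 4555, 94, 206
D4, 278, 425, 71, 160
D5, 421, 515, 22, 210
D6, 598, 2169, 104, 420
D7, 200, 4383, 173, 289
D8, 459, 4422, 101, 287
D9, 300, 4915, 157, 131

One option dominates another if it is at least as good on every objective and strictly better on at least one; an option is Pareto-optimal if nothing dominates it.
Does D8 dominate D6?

Yes

D8 vs D6: p99 latency 459≤598, throughput 4422≥2169, avg latency 101≤104, memory 287≤420 — D8 is at least as good on every objective with at least one strict improvement.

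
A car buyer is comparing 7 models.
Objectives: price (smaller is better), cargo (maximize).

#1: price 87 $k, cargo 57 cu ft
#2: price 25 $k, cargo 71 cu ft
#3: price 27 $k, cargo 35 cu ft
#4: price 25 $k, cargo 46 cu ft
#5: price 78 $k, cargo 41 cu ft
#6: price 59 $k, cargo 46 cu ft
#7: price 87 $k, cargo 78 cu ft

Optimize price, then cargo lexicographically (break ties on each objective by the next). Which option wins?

#2

First minimize price: best is 25, kept {#2, #4}.
Then maximize cargo: best is 71, kept {#2}.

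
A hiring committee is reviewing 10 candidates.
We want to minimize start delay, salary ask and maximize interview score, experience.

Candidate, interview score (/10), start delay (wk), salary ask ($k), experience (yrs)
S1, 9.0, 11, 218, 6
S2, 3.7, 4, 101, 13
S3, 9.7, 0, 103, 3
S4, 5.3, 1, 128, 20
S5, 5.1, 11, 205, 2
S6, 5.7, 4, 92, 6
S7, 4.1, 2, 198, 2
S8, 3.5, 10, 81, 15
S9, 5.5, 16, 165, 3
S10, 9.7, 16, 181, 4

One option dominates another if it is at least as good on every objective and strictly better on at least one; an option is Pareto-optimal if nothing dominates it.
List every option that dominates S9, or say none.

S3, S6

S3: interview score 9.7≥5.5, start delay 0≤16, salary ask 103≤165, experience 3≥3 — dominates S9.
S6: interview score 5.7≥5.5, start delay 4≤16, salary ask 92≤165, experience 6≥3 — dominates S9.
Others (S1, S2, S4, S5, S7, S8, S10) are each worse than S9 on at least one objective.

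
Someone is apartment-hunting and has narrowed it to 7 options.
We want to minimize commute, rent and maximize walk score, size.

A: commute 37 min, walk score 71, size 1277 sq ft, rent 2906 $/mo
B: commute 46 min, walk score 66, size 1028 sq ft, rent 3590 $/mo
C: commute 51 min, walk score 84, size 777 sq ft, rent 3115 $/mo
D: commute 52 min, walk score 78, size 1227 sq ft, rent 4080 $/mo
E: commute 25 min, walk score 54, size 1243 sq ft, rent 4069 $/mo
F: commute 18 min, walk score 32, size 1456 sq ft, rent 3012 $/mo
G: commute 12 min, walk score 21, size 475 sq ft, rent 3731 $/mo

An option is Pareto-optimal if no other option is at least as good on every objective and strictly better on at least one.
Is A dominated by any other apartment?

B: worse on commute (46 vs 37).
C: worse on commute (51 vs 37).
D: worse on commute (52 vs 37).
E: worse on walk score (54 vs 71).
F: worse on walk score (32 vs 71).
G: worse on walk score (21 vs 71).
No option is at least as good as A on every objective and strictly better on one.

No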